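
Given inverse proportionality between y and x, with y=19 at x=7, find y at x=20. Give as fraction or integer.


Inverse proportion: y = k/x
Find k: k = 7 * 19 = 133
Compute y at x=20: y = 133/20
y = 133/20

133/20


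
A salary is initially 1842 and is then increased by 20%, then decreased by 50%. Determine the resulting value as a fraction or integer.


Start: 1842
Step 1: increase by 20% => multiply by 120/100
  1842 * 120/100 = 11052/5
Step 2: decrease by 50% => multiply by 50/100
  11052/5 * 50/100 = 5526/5
Final value = 5526/5

5526/5


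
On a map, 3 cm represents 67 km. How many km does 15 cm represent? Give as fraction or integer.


Map scale: 3 cm = 67 km
Measured distance on map = 15 cm
Set up proportion: 15 * 67 / 3
= 1005 / 3
= 335 km

335


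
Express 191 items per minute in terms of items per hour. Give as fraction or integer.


Converting from per minute to per hour
Rate = 191 items per minute
Multiply by 60: 191 * 60
= 11460 items per hour

11460


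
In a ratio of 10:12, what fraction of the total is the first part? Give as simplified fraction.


Total parts = 10 + 12 = 22
First part fraction = 10/22
Simplify: 10/22 = 5/11

5/11


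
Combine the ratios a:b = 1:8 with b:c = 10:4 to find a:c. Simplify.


Given a:b = 1:8 and b:c = 10:4
Make b consistent. Multiply first ratio by 10: a:b = 10:80
Multiply second ratio by 8: b:c = 80:32
Now b = 80 in both, so a:b:c = 10:80:32
Therefore a:c = 10:32
Simplify by GCD: a:c = 5:16

5:16


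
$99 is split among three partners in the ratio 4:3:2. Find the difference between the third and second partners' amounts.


Total parts = 4 + 3 + 2 = 9
Value per part = 99 / 9 = 11
Shares: 4*11=44, 3*11=33, 2*11=22
Third share = 22, second share = 33
Difference = |22 - 33| = 11

11


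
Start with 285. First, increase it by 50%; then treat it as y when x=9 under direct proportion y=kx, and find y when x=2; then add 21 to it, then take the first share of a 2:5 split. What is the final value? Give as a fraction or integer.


Start with 285.
Step 1: Increase by 50%: 285 * 150/100 = 855/2
Step 2: Direct prop: k = (855/2)/9; new y = k*2 = 855/2*2/9 = 95
Step 3: Add 21: 95+21=116; split 2:5 first = 116*2/7 = 232/7
Final result = 232/7

232/7


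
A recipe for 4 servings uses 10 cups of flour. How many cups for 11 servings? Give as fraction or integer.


Original: 10 cups for 4 servings
Target servings = 11
Scaling factor = 11/4
New amount = 10 * 11/4
= 110/4
= 55/2 cups

55/2


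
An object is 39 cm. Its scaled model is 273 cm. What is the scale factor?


Original length = 39 cm
Scaled length = 273 cm
Scale factor = 273 / 39
= 7

7


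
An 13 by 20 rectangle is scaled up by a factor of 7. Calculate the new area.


Original dimensions: 13 x 20
Enlargement factor = 7
New width = 13 * 7 = 91
New height = 20 * 7 = 140
New area = 91 * 140 = 12740

12740


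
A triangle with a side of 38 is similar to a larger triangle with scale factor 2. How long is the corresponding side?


Similar triangles have proportional sides
Scale factor = 2
Smaller side = 38
Corresponding larger side = 38 * 2
= 76

76


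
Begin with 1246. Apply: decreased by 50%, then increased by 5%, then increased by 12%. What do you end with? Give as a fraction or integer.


Start: 1246
Step 1: decrease by 50% => multiply by 50/100
  1246 * 50/100 = 623
Step 2: increase by 5% => multiply by 105/100
  623 * 105/100 = 13083/20
Step 3: increase by 12% => multiply by 112/100
  13083/20 * 112/100 = 91581/125
Final value = 91581/125

91581/125


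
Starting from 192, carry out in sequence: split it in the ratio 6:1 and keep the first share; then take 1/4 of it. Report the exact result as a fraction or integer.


Start with 192.
Step 1: Split 6:1, first share = 192 * 6/7 = 1152/7
Step 2: Take 1/4: 1152/7 * 1/4 = 288/7
Final result = 288/7

288/7


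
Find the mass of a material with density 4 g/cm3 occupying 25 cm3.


Using mass = density * volume
Density = 4 g/cm3
Volume = 25 cm3
Mass = 4 * 25
= 100 g

100


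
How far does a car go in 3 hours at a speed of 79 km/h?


Using distance = speed * time
Speed = 79 km/h
Time = 3 hours
Distance = 79 * 3
= 237 km

237


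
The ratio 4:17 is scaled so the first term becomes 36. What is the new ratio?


Original ratio: 4:17
First term target: 36
Scale factor = 36 / 4 = 9
Multiply second term: 17 * 9 = 153
Equivalent ratio = 36:153

36:153


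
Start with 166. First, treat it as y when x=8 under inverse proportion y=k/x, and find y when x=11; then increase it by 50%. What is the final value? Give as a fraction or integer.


Start with 166.
Step 1: Inverse prop: k = (166)*8; new y = k/11 = 166*8/11 = 1328/11
Step 2: Increase by 50%: 1328/11 * 150/100 = 1992/11
Final result = 1992/11

1992/11


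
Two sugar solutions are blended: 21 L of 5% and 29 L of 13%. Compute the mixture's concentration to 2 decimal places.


Solute in mixture 1 = 5% of 21 L = 21*5/100 = 21/20 L
Solute in mixture 2 = 13% of 29 L = 29*13/100 = 377/100 L
Total solute = 21/20 + 377/100 = 241/50 L
Total volume = 21 + 29 = 50 L
Final concentration = 241/50/50 * 100 = 9.64%

9.64


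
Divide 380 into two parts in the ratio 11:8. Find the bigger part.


Total parts = 11 + 8 = 19
Value per part = 380 / 19 = 20
First share = 11 * 20 = 220
Second share = 8 * 20 = 160
Larger share = 220

220


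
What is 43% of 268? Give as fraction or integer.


Compute 43% of 268
Convert percentage: 43% = 43/100
Multiply: 268 * 43/100
= 11524/100
= 2881/25

2881/25


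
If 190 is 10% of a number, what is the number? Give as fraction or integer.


Given: 190 is 10% of the whole
Set up: 190 = 10/100 * whole
whole = 190 * 100 / 10
whole = 19000 / 10
whole = 1900

1900


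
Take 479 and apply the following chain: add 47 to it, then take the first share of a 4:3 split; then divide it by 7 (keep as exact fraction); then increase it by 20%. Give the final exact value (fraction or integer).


Start with 479.
Step 1: Add 47: 479+47=526; split 4:3 first = 526*4/7 = 2104/7
Step 2: Divide by 7: 2104/7 / 7 = 2104/49
Step 3: Increase by 20%: 2104/49 * 120/100 = 12624/245
Final result = 12624/245

12624/245


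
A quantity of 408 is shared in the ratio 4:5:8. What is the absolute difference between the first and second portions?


Total parts = 4 + 5 + 8 = 17
Value per part = 408 / 17 = 24
Shares: 4*24=96, 5*24=120, 8*24=192
First share = 96, second share = 120
Difference = |96 - 120| = 24

24


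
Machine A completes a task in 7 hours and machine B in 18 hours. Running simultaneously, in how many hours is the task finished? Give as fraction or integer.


Rate of A = 1/7 job per hour
Rate of B = 1/18 job per hour
Combined rate = 1/7 + 1/18
Find common denominator: (18 + 7)/(7*18) = 25/126
Combined rate = 25/126 job per hour
Time together = 1 / (25/126) = 126/25 hours

126/25


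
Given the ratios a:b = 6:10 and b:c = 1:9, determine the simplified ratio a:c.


Given a:b = 6:10 and b:c = 1:9
Make b consistent. Multiply first ratio by 1: a:b = 6:10
Multiply second ratio by 10: b:c = 10:90
Now b = 10 in both, so a:b:c = 6:10:90
Therefore a:c = 6:90
Simplify by GCD: a:c = 1:15

1:15


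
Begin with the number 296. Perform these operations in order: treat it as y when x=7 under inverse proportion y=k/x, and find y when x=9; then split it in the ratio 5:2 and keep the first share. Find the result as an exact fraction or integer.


Start with 296.
Step 1: Inverse prop: k = (296)*7; new y = k/9 = 296*7/9 = 2072/9
Step 2: Split 5:2, first share = 2072/9 * 5/7 = 1480/9
Final result = 1480/9

1480/9


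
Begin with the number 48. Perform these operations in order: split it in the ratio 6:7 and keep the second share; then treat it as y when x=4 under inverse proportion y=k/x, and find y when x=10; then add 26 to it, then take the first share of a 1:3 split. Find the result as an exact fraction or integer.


Start with 48.
Step 1: Split 6:7, second share = 48 * 7/13 = 336/13
Step 2: Inverse prop: k = (336/13)*4; new y = k/10 = 336/13*4/10 = 672/65
Step 3: Add 26: 672/65+26=2362/65; split 1:3 first = 2362/65*1/4 = 1181/130
Final result = 1181/130

1181/130


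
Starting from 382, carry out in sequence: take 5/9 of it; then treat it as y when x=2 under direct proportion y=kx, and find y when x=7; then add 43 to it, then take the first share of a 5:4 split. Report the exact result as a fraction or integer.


Start with 382.
Step 1: Take 5/9: 382 * 5/9 = 1910/9
Step 2: Direct prop: k = (1910/9)/2; new y = k*7 = 1910/9*7/2 = 6685/9
Step 3: Add 43: 6685/9+43=7072/9; split 5:4 first = 7072/9*5/9 = 35360/81
Final result = 35360/81

35360/81


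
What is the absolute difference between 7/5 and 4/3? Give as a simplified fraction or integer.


Simplify: 7/5 = 7/5 and 4/3 = 4/3
Find common denominator: LCD = 15
Convert: 21/15 and 20/15
Difference = |21 - 20|/15 = 1/15
Simplified = 1/15

1/15


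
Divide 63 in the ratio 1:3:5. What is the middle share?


Ratio = 1:3:5
Total parts = 1 + 3 + 5 = 9
Value per part = 63 / 9 = 7
First share = 1 * 7 = 7
Middle share = 3 * 7 = 21
Third share = 5 * 7 = 35

21


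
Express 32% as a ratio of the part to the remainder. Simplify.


Part = 32%, Remainder = 68%
Ratio = 32:68
GCD(32, 68) = 4
Simplify: 8:17 = 8:17

8:17


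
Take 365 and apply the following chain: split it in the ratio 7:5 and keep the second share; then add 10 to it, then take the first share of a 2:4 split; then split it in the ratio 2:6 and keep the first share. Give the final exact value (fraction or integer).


Start with 365.
Step 1: Split 7:5, second share = 365 * 5/12 = 1825/12
Step 2: Add 10: 1825/12+10=1945/12; split 2:4 first = 1945/12*2/6 = 1945/36
Step 3: Split 2:6, first share = 1945/36 * 2/8 = 1945/144
Final result = 1945/144

1945/144


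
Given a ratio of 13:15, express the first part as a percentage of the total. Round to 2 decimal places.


Total parts = 13 + 15 = 28
First part fraction = 13/28
Percentage = (13/28) * 100
= 0.464286 * 100
= 46.43%

46.43


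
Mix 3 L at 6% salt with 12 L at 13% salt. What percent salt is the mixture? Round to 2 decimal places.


Solute in mixture 1 = 6% of 3 L = 3*6/100 = 9/50 L
Solute in mixture 2 = 13% of 12 L = 12*13/100 = 39/25 L
Total solute = 9/50 + 39/25 = 87/50 L
Total volume = 3 + 12 = 15 L
Final concentration = 87/50/15 * 100 = 11.60%

11.60


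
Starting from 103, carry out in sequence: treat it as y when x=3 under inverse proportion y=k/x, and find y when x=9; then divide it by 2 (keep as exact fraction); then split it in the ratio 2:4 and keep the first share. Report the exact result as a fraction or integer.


Start with 103.
Step 1: Inverse prop: k = (103)*3; new y = k/9 = 103*3/9 = 103/3
Step 2: Divide by 2: 103/3 / 2 = 103/6
Step 3: Split 2:4, first share = 103/6 * 2/6 = 103/18
Final result = 103/18

103/18


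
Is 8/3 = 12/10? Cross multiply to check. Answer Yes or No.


Cross multiply to check 8/3 = 12/10
Left cross product: 8 * 10 = 80
Right cross product: 3 * 12 = 36
80 != 36
Not equal, so proportions differ => No

No


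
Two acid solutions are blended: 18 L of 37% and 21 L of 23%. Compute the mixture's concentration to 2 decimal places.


Solute in mixture 1 = 37% of 18 L = 18*37/100 = 333/50 L
Solute in mixture 2 = 23% of 21 L = 21*23/100 = 483/100 L
Total solute = 333/50 + 483/100 = 1149/100 L
Total volume = 18 + 21 = 39 L
Final concentration = 1149/100/39 * 100 = 29.46%

29.46


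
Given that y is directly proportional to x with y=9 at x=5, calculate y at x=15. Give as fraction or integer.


Direct proportion: y = kx
Find k: k = 9/5 = 9/5
Compute y at x=15: y = 9/5 * 15
y = 27

27


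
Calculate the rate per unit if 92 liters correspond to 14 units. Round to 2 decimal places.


Total liters = 92
Number of units = 14
Unit rate = 92 / 14
= 6.57 liters per unit

6.57


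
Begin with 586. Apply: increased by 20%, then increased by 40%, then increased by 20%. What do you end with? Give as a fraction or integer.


Start: 586
Step 1: increase by 20% => multiply by 120/100
  586 * 120/100 = 3516/5
Step 2: increase by 40% => multiply by 140/100
  3516/5 * 140/100 = 24612/25
Step 3: increase by 20% => multiply by 120/100
  24612/25 * 120/100 = 147672/125
Final value = 147672/125

147672/125


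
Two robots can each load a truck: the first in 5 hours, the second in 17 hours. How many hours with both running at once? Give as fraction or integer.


Rate of A = 1/5 job per hour
Rate of B = 1/17 job per hour
Combined rate = 1/5 + 1/17
Find common denominator: (17 + 5)/(5*17) = 22/85
Combined rate = 22/85 job per hour
Time together = 1 / (22/85) = 85/22 hours

85/22


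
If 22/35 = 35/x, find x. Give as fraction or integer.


Setting up: 22/35 = 35/x
Cross multiply: 22 * x = 35 * 35
22x = 1225
x = 1225/22
x = 1225/22

1225/22


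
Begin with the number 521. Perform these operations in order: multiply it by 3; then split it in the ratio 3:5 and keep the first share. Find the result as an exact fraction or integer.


Start with 521.
Step 1: Multiply by 3: 521 * 3 = 1563
Step 2: Split 3:5, first share = 1563 * 3/8 = 4689/8
Final result = 4689/8

4689/8


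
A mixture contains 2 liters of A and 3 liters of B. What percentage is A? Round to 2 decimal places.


Volume of A = 2 L
Volume of B = 3 L
Total volume = 2 + 3 = 5 L
Percentage of A = (2/5) * 100
= 40.00%

40.00


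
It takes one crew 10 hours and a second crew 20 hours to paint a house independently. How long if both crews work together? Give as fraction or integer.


Rate of A = 1/10 job per hour
Rate of B = 1/20 job per hour
Combined rate = 1/10 + 1/20
Find common denominator: (20 + 10)/(10*20) = 30/200
Combined rate = 3/20 job per hour
Time together = 1 / (3/20) = 20/3 hours

20/3


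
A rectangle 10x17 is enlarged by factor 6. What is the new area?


Original dimensions: 10 x 17
Enlargement factor = 6
New width = 10 * 6 = 60
New height = 17 * 6 = 102
New area = 60 * 102 = 6120

6120


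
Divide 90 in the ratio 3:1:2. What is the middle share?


Ratio = 3:1:2
Total parts = 3 + 1 + 2 = 6
Value per part = 90 / 6 = 15
First share = 3 * 15 = 45
Middle share = 1 * 15 = 15
Third share = 2 * 15 = 30

15


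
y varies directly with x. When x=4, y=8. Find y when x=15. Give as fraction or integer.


Direct proportion: y = kx
Find k: k = 8/4 = 2
Compute y at x=15: y = 2 * 15
y = 30

30


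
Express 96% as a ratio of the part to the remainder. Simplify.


Part = 96%, Remainder = 4%
Ratio = 96:4
GCD(96, 4) = 4
Simplify: 24:1 = 24:1

24:1


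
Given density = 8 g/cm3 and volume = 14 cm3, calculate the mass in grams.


Using mass = density * volume
Density = 8 g/cm3
Volume = 14 cm3
Mass = 8 * 14
= 112 g

112


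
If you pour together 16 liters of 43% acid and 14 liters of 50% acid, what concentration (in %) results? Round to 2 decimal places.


Solute in mixture 1 = 43% of 16 L = 16*43/100 = 172/25 L
Solute in mixture 2 = 50% of 14 L = 14*50/100 = 7 L
Total solute = 172/25 + 7 = 347/25 L
Total volume = 16 + 14 = 30 L
Final concentration = 347/25/30 * 100 = 46.27%

46.27


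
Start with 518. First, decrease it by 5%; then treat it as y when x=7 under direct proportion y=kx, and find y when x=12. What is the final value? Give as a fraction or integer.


Start with 518.
Step 1: Decrease by 5%: 518 * 95/100 = 4921/10
Step 2: Direct prop: k = (4921/10)/7; new y = k*12 = 4921/10*12/7 = 4218/5
Final result = 4218/5

4218/5


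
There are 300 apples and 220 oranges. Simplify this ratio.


Find GCD(300, 220)
GCD = 20
Divide both by 20: 300/20 = 15, 220/20 = 11
Simplified ratio = 15:11

15:11


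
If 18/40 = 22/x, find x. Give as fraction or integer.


Setting up: 18/40 = 22/x
Cross multiply: 18 * x = 40 * 22
18x = 880
x = 880/18
x = 440/9

440/9


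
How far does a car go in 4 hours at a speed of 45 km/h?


Using distance = speed * time
Speed = 45 km/h
Time = 4 hours
Distance = 45 * 4
= 180 km

180


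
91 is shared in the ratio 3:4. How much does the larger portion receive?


Total parts = 3 + 4 = 7
Value per part = 91 / 7 = 13
First share = 3 * 13 = 39
Second share = 4 * 13 = 52
Larger share = 52

52


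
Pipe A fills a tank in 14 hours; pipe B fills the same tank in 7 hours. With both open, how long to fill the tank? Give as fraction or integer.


Rate of A = 1/14 job per hour
Rate of B = 1/7 job per hour
Combined rate = 1/14 + 1/7
Find common denominator: (7 + 14)/(14*7) = 21/98
Combined rate = 3/14 job per hour
Time together = 1 / (3/14) = 14/3 hours

14/3


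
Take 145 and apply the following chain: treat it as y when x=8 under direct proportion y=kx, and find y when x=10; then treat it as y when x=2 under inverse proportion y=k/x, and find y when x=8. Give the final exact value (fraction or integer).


Start with 145.
Step 1: Direct prop: k = (145)/8; new y = k*10 = 145*10/8 = 725/4
Step 2: Inverse prop: k = (725/4)*2; new y = k/8 = 725/4*2/8 = 725/16
Final result = 725/16

725/16


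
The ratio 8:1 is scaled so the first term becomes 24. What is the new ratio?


Original ratio: 8:1
First term target: 24
Scale factor = 24 / 8 = 3
Multiply second term: 1 * 3 = 3
Equivalent ratio = 24:3

24:3


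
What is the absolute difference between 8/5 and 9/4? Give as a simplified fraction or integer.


Simplify: 8/5 = 8/5 and 9/4 = 9/4
Find common denominator: LCD = 20
Convert: 32/20 and 45/20
Difference = |32 - 45|/20 = 13/20
Simplified = 13/20

13/20


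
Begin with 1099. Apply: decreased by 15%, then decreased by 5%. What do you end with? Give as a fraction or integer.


Start: 1099
Step 1: decrease by 15% => multiply by 85/100
  1099 * 85/100 = 18683/20
Step 2: decrease by 5% => multiply by 95/100
  18683/20 * 95/100 = 354977/400
Final value = 354977/400

354977/400


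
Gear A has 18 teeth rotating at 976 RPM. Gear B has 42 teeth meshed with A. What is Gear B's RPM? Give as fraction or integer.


Gear ratio: teeth_A * RPM_A = teeth_B * RPM_B
18 * 976 = 42 * RPM_B
17568 = 42 * RPM_B
RPM_B = 17568 / 42
RPM_B = 2928/7

2928/7


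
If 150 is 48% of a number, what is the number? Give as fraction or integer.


Given: 150 is 48% of the whole
Set up: 150 = 48/100 * whole
whole = 150 * 100 / 48
whole = 15000 / 48
whole = 625/2

625/2


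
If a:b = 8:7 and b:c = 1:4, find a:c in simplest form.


Given a:b = 8:7 and b:c = 1:4
Make b consistent. Multiply first ratio by 1: a:b = 8:7
Multiply second ratio by 7: b:c = 7:28
Now b = 7 in both, so a:b:c = 8:7:28
Therefore a:c = 8:28
Simplify by GCD: a:c = 2:7

2:7


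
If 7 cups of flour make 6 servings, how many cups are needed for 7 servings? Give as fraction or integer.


Original: 7 cups for 6 servings
Target servings = 7
Scaling factor = 7/6
New amount = 7 * 7/6
= 49/6
= 49/6 cups

49/6


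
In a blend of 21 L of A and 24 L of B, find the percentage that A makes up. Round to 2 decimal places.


Volume of A = 21 L
Volume of B = 24 L
Total volume = 21 + 24 = 45 L
Percentage of A = (21/45) * 100
= 46.67%

46.67


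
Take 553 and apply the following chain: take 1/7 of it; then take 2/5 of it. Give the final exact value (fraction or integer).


Start with 553.
Step 1: Take 1/7: 553 * 1/7 = 79
Step 2: Take 2/5: 79 * 2/5 = 158/5
Final result = 158/5

158/5


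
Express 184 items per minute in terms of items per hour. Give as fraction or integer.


Converting from per minute to per hour
Rate = 184 items per minute
Multiply by 60: 184 * 60
= 11040 items per hour

11040


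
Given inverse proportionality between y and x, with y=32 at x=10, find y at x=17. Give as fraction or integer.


Inverse proportion: y = k/x
Find k: k = 10 * 32 = 320
Compute y at x=17: y = 320/17
y = 320/17

320/17


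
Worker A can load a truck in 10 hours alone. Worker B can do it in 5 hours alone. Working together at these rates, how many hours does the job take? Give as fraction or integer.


Rate of A = 1/10 job per hour
Rate of B = 1/5 job per hour
Combined rate = 1/10 + 1/5
Find common denominator: (5 + 10)/(10*5) = 15/50
Combined rate = 3/10 job per hour
Time together = 1 / (3/10) = 10/3 hours

10/3


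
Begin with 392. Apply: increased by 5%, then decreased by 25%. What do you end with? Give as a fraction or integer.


Start: 392
Step 1: increase by 5% => multiply by 105/100
  392 * 105/100 = 2058/5
Step 2: decrease by 25% => multiply by 75/100
  2058/5 * 75/100 = 3087/10
Final value = 3087/10

3087/10


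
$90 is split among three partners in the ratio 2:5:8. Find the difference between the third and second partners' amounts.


Total parts = 2 + 5 + 8 = 15
Value per part = 90 / 15 = 6
Shares: 2*6=12, 5*6=30, 8*6=48
Third share = 48, second share = 30
Difference = |48 - 30| = 18

18


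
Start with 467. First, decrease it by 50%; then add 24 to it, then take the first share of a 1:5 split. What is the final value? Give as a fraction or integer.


Start with 467.
Step 1: Decrease by 50%: 467 * 50/100 = 467/2
Step 2: Add 24: 467/2+24=515/2; split 1:5 first = 515/2*1/6 = 515/12
Final result = 515/12

515/12


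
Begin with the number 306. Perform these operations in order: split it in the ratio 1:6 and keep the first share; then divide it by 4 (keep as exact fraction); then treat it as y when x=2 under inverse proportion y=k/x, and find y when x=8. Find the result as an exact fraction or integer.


Start with 306.
Step 1: Split 1:6, first share = 306 * 1/7 = 306/7
Step 2: Divide by 4: 306/7 / 4 = 153/14
Step 3: Inverse prop: k = (153/14)*2; new y = k/8 = 153/14*2/8 = 153/56
Final result = 153/56

153/56


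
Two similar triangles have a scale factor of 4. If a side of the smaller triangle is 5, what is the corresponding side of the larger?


Similar triangles have proportional sides
Scale factor = 4
Smaller side = 5
Corresponding larger side = 5 * 4
= 20

20


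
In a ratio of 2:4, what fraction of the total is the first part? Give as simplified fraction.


Total parts = 2 + 4 = 6
First part fraction = 2/6
Simplify: 2/6 = 1/3

1/3


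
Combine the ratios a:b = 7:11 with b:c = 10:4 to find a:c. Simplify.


Given a:b = 7:11 and b:c = 10:4
Make b consistent. Multiply first ratio by 10: a:b = 70:110
Multiply second ratio by 11: b:c = 110:44
Now b = 110 in both, so a:b:c = 70:110:44
Therefore a:c = 70:44
Simplify by GCD: a:c = 35:22

35:22


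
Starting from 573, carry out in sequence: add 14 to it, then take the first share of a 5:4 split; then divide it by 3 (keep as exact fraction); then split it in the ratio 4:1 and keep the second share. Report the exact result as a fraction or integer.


Start with 573.
Step 1: Add 14: 573+14=587; split 5:4 first = 587*5/9 = 2935/9
Step 2: Divide by 3: 2935/9 / 3 = 2935/27
Step 3: Split 4:1, second share = 2935/27 * 1/5 = 587/27
Final result = 587/27

587/27


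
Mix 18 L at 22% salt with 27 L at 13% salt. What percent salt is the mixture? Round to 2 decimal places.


Solute in mixture 1 = 22% of 18 L = 18*22/100 = 99/25 L
Solute in mixture 2 = 13% of 27 L = 27*13/100 = 351/100 L
Total solute = 99/25 + 351/100 = 747/100 L
Total volume = 18 + 27 = 45 L
Final concentration = 747/100/45 * 100 = 16.60%

16.60


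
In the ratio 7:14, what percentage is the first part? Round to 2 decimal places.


Total parts = 7 + 14 = 21
First part fraction = 7/21
Percentage = (7/21) * 100
= 0.333333 * 100
= 33.33%

33.33


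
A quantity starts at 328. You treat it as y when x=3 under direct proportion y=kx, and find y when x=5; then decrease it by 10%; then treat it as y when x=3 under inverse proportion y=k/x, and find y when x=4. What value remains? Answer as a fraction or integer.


Start with 328.
Step 1: Direct prop: k = (328)/3; new y = k*5 = 328*5/3 = 1640/3
Step 2: Decrease by 10%: 1640/3 * 90/100 = 492
Step 3: Inverse prop: k = (492)*3; new y = k/4 = 492*3/4 = 369
Final result = 369

369


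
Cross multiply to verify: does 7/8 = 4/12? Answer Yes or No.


Cross multiply to check 7/8 = 4/12
Left cross product: 7 * 12 = 84
Right cross product: 8 * 4 = 32
84 != 32
Not equal, so proportions differ => No

No


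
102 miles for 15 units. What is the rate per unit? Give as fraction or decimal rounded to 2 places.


Total miles = 102
Number of units = 15
Unit rate = 102 / 15
= 6.80 miles per unit

6.80


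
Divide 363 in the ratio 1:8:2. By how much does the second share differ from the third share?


Total parts = 1 + 8 + 2 = 11
Value per part = 363 / 11 = 33
Shares: 1*33=33, 8*33=264, 2*33=66
Second share = 264, third share = 66
Difference = |264 - 66| = 198

198


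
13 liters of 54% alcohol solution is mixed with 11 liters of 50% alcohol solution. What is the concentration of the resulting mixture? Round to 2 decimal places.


Solute in mixture 1 = 54% of 13 L = 13*54/100 = 351/50 L
Solute in mixture 2 = 50% of 11 L = 11*50/100 = 11/2 L
Total solute = 351/50 + 11/2 = 313/25 L
Total volume = 13 + 11 = 24 L
Final concentration = 313/25/24 * 100 = 52.17%

52.17


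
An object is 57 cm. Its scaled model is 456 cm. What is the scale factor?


Original length = 57 cm
Scaled length = 456 cm
Scale factor = 456 / 57
= 8

8


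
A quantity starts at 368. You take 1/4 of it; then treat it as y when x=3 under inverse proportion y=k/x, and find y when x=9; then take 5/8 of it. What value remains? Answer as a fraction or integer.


Start with 368.
Step 1: Take 1/4: 368 * 1/4 = 92
Step 2: Inverse prop: k = (92)*3; new y = k/9 = 92*3/9 = 92/3
Step 3: Take 5/8: 92/3 * 5/8 = 115/6
Final result = 115/6

115/6


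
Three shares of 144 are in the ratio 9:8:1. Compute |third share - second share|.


Total parts = 9 + 8 + 1 = 18
Value per part = 144 / 18 = 8
Shares: 9*8=72, 8*8=64, 1*8=8
Third share = 8, second share = 64
Difference = |8 - 64| = 56

56


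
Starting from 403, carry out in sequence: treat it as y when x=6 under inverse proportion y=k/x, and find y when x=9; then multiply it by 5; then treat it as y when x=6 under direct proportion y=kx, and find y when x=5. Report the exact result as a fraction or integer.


Start with 403.
Step 1: Inverse prop: k = (403)*6; new y = k/9 = 403*6/9 = 806/3
Step 2: Multiply by 5: 806/3 * 5 = 4030/3
Step 3: Direct prop: k = (4030/3)/6; new y = k*5 = 4030/3*5/6 = 10075/9
Final result = 10075/9

10075/9


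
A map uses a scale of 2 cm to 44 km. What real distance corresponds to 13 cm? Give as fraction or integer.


Map scale: 2 cm = 44 km
Measured distance on map = 13 cm
Set up proportion: 13 * 44 / 2
= 572 / 2
= 286 km

286


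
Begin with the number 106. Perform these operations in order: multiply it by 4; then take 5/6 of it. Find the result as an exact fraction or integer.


Start with 106.
Step 1: Multiply by 4: 106 * 4 = 424
Step 2: Take 5/6: 424 * 5/6 = 1060/3
Final result = 1060/3

1060/3


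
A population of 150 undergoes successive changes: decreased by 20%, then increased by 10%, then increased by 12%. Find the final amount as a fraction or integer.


Start: 150
Step 1: decrease by 20% => multiply by 80/100
  150 * 80/100 = 120
Step 2: increase by 10% => multiply by 110/100
  120 * 110/100 = 132
Step 3: increase by 12% => multiply by 112/100
  132 * 112/100 = 3696/25
Final value = 3696/25

3696/25


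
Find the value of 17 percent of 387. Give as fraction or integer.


Compute 17% of 387
Convert percentage: 17% = 17/100
Multiply: 387 * 17/100
= 6579/100
= 6579/100

6579/100


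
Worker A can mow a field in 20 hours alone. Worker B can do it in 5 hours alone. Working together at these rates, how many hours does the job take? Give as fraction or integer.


Rate of A = 1/20 job per hour
Rate of B = 1/5 job per hour
Combined rate = 1/20 + 1/5
Find common denominator: (5 + 20)/(20*5) = 25/100
Combined rate = 1/4 job per hour
Time together = 1 / (1/4) = 4 hours

4


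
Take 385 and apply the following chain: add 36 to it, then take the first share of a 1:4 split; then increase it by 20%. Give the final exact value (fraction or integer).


Start with 385.
Step 1: Add 36: 385+36=421; split 1:4 first = 421*1/5 = 421/5
Step 2: Increase by 20%: 421/5 * 120/100 = 2526/25
Final result = 2526/25

2526/25


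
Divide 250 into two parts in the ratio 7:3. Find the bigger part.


Total parts = 7 + 3 = 10
Value per part = 250 / 10 = 25
First share = 7 * 25 = 175
Second share = 3 * 25 = 75
Larger share = 175

175


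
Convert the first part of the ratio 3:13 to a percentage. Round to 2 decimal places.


Total parts = 3 + 13 = 16
First part fraction = 3/16
Percentage = (3/16) * 100
= 0.1875 * 100
= 18.75%

18.75


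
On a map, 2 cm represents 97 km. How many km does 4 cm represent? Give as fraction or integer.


Map scale: 2 cm = 97 km
Measured distance on map = 4 cm
Set up proportion: 4 * 97 / 2
= 388 / 2
= 194 km

194


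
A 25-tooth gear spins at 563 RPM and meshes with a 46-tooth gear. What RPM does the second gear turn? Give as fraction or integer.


Gear ratio: teeth_A * RPM_A = teeth_B * RPM_B
25 * 563 = 46 * RPM_B
14075 = 46 * RPM_B
RPM_B = 14075 / 46
RPM_B = 14075/46

14075/46


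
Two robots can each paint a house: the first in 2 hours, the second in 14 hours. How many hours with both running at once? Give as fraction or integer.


Rate of A = 1/2 job per hour
Rate of B = 1/14 job per hour
Combined rate = 1/2 + 1/14
Find common denominator: (14 + 2)/(2*14) = 16/28
Combined rate = 4/7 job per hour
Time together = 1 / (4/7) = 7/4 hours

7/4


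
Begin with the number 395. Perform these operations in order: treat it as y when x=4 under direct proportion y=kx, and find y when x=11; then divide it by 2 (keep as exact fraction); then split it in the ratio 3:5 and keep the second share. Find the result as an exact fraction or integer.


Start with 395.
Step 1: Direct prop: k = (395)/4; new y = k*11 = 395*11/4 = 4345/4
Step 2: Divide by 2: 4345/4 / 2 = 4345/8
Step 3: Split 3:5, second share = 4345/8 * 5/8 = 21725/64
Final result = 21725/64

21725/64


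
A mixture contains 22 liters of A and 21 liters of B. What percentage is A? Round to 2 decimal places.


Volume of A = 22 L
Volume of B = 21 L
Total volume = 22 + 21 = 43 L
Percentage of A = (22/43) * 100
= 51.16%

51.16


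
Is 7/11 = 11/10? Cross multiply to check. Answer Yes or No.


Cross multiply to check 7/11 = 11/10
Left cross product: 7 * 10 = 70
Right cross product: 11 * 11 = 121
70 != 121
Not equal, so proportions differ => No

No


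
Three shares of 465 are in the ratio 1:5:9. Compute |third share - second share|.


Total parts = 1 + 5 + 9 = 15
Value per part = 465 / 15 = 31
Shares: 1*31=31, 5*31=155, 9*31=279
Third share = 279, second share = 155
Difference = |279 - 155| = 124

124


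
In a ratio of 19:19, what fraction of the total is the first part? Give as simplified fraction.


Total parts = 19 + 19 = 38
First part fraction = 19/38
Simplify: 19/38 = 1/2

1/2


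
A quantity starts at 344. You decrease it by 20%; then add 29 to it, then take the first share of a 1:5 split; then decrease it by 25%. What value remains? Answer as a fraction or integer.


Start with 344.
Step 1: Decrease by 20%: 344 * 80/100 = 1376/5
Step 2: Add 29: 1376/5+29=1521/5; split 1:5 first = 1521/5*1/6 = 507/10
Step 3: Decrease by 25%: 507/10 * 75/100 = 1521/40
Final result = 1521/40

1521/40


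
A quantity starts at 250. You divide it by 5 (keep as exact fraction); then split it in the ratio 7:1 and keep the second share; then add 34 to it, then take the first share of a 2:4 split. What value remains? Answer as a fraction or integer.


Start with 250.
Step 1: Divide by 5: 250 / 5 = 50
Step 2: Split 7:1, second share = 50 * 1/8 = 25/4
Step 3: Add 34: 25/4+34=161/4; split 2:4 first = 161/4*2/6 = 161/12
Final result = 161/12

161/12


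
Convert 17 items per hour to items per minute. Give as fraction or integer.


Converting from per hour to per minute
Rate = 17 items per hour
Divide by 60: 17/60
= 17/60 items per minute

17/60


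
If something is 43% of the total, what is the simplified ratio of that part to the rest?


Part = 43%, Remainder = 57%
Ratio = 43:57
GCD(43, 57) = 1
Simplify: 43:57 = 43:57

43:57


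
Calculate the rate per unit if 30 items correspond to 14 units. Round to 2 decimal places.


Total items = 30
Number of units = 14
Unit rate = 30 / 14
= 2.14 items per unit

2.14


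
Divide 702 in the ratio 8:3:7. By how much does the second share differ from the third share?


Total parts = 8 + 3 + 7 = 18
Value per part = 702 / 18 = 39
Shares: 8*39=312, 3*39=117, 7*39=273
Second share = 117, third share = 273
Difference = |117 - 273| = 156

156


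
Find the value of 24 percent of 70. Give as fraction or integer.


Compute 24% of 70
Convert percentage: 24% = 24/100
Multiply: 70 * 24/100
= 1680/100
= 84/5

84/5


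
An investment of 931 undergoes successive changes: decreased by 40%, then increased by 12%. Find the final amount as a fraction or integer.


Start: 931
Step 1: decrease by 40% => multiply by 60/100
  931 * 60/100 = 2793/5
Step 2: increase by 12% => multiply by 112/100
  2793/5 * 112/100 = 78204/125
Final value = 78204/125

78204/125


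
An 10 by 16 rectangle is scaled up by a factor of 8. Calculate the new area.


Original dimensions: 10 x 16
Enlargement factor = 8
New width = 10 * 8 = 80
New height = 16 * 8 = 128
New area = 80 * 128 = 10240

10240


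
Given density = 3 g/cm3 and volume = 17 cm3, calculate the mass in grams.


Using mass = density * volume
Density = 3 g/cm3
Volume = 17 cm3
Mass = 3 * 17
= 51 g

51


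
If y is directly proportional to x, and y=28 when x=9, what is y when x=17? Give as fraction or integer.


Direct proportion: y = kx
Find k: k = 28/9 = 28/9
Compute y at x=17: y = 28/9 * 17
y = 476/9

476/9


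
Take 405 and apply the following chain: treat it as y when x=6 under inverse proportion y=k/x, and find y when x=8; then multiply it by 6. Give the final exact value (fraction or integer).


Start with 405.
Step 1: Inverse prop: k = (405)*6; new y = k/8 = 405*6/8 = 1215/4
Step 2: Multiply by 6: 1215/4 * 6 = 3645/2
Final result = 3645/2

3645/2


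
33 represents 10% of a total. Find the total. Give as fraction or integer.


Given: 33 is 10% of the whole
Set up: 33 = 10/100 * whole
whole = 33 * 100 / 10
whole = 3300 / 10
whole = 330

330


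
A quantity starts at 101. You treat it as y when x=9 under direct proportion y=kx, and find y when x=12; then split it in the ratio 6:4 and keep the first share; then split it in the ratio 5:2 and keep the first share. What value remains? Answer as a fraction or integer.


Start with 101.
Step 1: Direct prop: k = (101)/9; new y = k*12 = 101*12/9 = 404/3
Step 2: Split 6:4, first share = 404/3 * 6/10 = 404/5
Step 3: Split 5:2, first share = 404/5 * 5/7 = 404/7
Final result = 404/7

404/7


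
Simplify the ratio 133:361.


Find GCD(133, 361)
GCD = 19
Divide both by 19: 133/19 = 7, 361/19 = 19
Simplified ratio = 7:19

7:19


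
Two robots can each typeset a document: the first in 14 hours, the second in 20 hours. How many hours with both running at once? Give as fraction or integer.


Rate of A = 1/14 job per hour
Rate of B = 1/20 job per hour
Combined rate = 1/14 + 1/20
Find common denominator: (20 + 14)/(14*20) = 34/280
Combined rate = 17/140 job per hour
Time together = 1 / (17/140) = 140/17 hours

140/17


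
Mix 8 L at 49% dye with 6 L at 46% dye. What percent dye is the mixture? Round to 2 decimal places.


Solute in mixture 1 = 49% of 8 L = 8*49/100 = 98/25 L
Solute in mixture 2 = 46% of 6 L = 6*46/100 = 69/25 L
Total solute = 98/25 + 69/25 = 167/25 L
Total volume = 8 + 6 = 14 L
Final concentration = 167/25/14 * 100 = 47.71%

47.71


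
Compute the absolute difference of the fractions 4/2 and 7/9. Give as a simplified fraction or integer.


Simplify: 4/2 = 2 and 7/9 = 7/9
Find common denominator: LCD = 9
Convert: 18/9 and 7/9
Difference = |18 - 7|/9 = 11/9
Simplified = 11/9

11/9


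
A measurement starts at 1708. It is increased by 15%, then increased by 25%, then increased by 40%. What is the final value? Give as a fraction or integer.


Start: 1708
Step 1: increase by 15% => multiply by 115/100
  1708 * 115/100 = 9821/5
Step 2: increase by 25% => multiply by 125/100
  9821/5 * 125/100 = 9821/4
Step 3: increase by 40% => multiply by 140/100
  9821/4 * 140/100 = 68747/20
Final value = 68747/20

68747/20


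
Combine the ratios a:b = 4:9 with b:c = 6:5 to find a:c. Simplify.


Given a:b = 4:9 and b:c = 6:5
Make b consistent. Multiply first ratio by 6: a:b = 24:54
Multiply second ratio by 9: b:c = 54:45
Now b = 54 in both, so a:b:c = 24:54:45
Therefore a:c = 24:45
Simplify by GCD: a:c = 8:15

8:15


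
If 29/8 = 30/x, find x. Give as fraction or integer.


Setting up: 29/8 = 30/x
Cross multiply: 29 * x = 8 * 30
29x = 240
x = 240/29
x = 240/29

240/29


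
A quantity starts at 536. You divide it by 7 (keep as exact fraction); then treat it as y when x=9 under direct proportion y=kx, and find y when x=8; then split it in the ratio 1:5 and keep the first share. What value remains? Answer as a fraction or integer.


Start with 536.
Step 1: Divide by 7: 536 / 7 = 536/7
Step 2: Direct prop: k = (536/7)/9; new y = k*8 = 536/7*8/9 = 4288/63
Step 3: Split 1:5, first share = 4288/63 * 1/6 = 2144/189
Final result = 2144/189

2144/189


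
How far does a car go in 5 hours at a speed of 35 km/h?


Using distance = speed * time
Speed = 35 km/h
Time = 5 hours
Distance = 35 * 5
= 175 km

175


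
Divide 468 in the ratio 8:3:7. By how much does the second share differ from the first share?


Total parts = 8 + 3 + 7 = 18
Value per part = 468 / 18 = 26
Shares: 8*26=208, 3*26=78, 7*26=182
Second share = 78, first share = 208
Difference = |78 - 208| = 130

130


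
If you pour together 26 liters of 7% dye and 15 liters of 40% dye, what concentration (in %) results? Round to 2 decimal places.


Solute in mixture 1 = 7% of 26 L = 26*7/100 = 91/50 L
Solute in mixture 2 = 40% of 15 L = 15*40/100 = 6 L
Total solute = 91/50 + 6 = 391/50 L
Total volume = 26 + 15 = 41 L
Final concentration = 391/50/41 * 100 = 19.07%

19.07


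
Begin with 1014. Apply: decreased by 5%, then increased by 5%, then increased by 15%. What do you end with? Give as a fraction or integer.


Start: 1014
Step 1: decrease by 5% => multiply by 95/100
  1014 * 95/100 = 9633/10
Step 2: increase by 5% => multiply by 105/100
  9633/10 * 105/100 = 202293/200
Step 3: increase by 15% => multiply by 115/100
  202293/200 * 115/100 = 4652739/4000
Final value = 4652739/4000

4652739/4000


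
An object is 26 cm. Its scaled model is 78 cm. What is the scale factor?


Original length = 26 cm
Scaled length = 78 cm
Scale factor = 78 / 26
= 3

3


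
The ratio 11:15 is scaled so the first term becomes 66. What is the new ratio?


Original ratio: 11:15
First term target: 66
Scale factor = 66 / 11 = 6
Multiply second term: 15 * 6 = 90
Equivalent ratio = 66:90

66:90


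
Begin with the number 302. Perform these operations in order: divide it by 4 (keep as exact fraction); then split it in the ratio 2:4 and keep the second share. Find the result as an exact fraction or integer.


Start with 302.
Step 1: Divide by 4: 302 / 4 = 151/2
Step 2: Split 2:4, second share = 151/2 * 4/6 = 151/3
Final result = 151/3

151/3


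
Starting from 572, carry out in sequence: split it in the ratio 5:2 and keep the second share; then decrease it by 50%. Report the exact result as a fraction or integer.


Start with 572.
Step 1: Split 5:2, second share = 572 * 2/7 = 1144/7
Step 2: Decrease by 50%: 1144/7 * 50/100 = 572/7
Final result = 572/7

572/7


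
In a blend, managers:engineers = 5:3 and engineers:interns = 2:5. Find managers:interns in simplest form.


Given a:b = 5:3 and b:c = 2:5
Make b consistent. Multiply first ratio by 2: a:b = 10:6
Multiply second ratio by 3: b:c = 6:15
Now b = 6 in both, so a:b:c = 10:6:15
Therefore a:c = 10:15
Simplify by GCD: a:c = 2:3

2:3
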